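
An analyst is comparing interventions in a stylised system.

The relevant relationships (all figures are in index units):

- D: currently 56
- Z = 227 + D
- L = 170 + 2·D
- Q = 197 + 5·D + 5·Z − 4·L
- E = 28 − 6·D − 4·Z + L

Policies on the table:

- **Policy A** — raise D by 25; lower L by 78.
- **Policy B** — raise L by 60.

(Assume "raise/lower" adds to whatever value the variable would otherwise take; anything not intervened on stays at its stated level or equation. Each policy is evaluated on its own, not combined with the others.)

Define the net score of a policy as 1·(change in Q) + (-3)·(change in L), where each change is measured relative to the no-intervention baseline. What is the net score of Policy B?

-420

Baseline:
  D = 56
  Z = 227 + 56 = 283
  L = 170 + 2·56 = 282
  Q = 197 + 5·56 + 5·283 − 4·282 = 764
Policy B (L + 60):
  D = 56
  Z = 227 + 56 = 283
  L = 170 + 2·56 (+60 from intervention) = 342
  Q = 197 + 5·56 + 5·283 − 4·342 = 524
ΔQ = 524 − 764 = -240; ΔL = 342 − 282 = 60
Score = 1·(-240) + (-3)·60 = -420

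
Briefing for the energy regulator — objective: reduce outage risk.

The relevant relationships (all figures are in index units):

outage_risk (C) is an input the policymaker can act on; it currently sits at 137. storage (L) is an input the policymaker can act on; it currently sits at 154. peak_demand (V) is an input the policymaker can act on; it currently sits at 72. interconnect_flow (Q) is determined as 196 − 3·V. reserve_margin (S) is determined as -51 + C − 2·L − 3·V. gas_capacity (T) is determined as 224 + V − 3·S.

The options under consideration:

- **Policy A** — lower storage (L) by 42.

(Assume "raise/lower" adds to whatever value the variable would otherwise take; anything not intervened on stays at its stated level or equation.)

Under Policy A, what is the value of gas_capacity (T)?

Policy A (L − 42):
  C = 137
  L = 154 − 42 = 112
  V = 72
  S = -51 + 137 − 2·112 − 3·72 = -354
  T = 224 + 72 − 3·(-354) = 1358

1358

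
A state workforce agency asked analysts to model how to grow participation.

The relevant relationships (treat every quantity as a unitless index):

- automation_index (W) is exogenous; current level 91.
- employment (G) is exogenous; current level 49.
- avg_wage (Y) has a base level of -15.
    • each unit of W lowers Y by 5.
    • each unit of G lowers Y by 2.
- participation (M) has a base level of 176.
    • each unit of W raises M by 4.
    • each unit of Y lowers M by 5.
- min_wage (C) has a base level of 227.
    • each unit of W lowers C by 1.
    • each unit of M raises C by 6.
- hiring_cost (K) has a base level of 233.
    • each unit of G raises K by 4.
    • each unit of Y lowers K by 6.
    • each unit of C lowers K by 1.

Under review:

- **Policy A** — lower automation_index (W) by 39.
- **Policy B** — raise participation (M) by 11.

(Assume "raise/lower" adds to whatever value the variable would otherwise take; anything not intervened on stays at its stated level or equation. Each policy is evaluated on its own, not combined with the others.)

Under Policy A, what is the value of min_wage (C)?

13669

Policy A (W − 39):
  W = 91 − 39 = 52
  G = 49
  Y = -15 − 5·52 − 2·49 = -373
  M = 176 + 4·52 − 5·(-373) = 2249
  C = 227 − 52 + 6·2249 = 13669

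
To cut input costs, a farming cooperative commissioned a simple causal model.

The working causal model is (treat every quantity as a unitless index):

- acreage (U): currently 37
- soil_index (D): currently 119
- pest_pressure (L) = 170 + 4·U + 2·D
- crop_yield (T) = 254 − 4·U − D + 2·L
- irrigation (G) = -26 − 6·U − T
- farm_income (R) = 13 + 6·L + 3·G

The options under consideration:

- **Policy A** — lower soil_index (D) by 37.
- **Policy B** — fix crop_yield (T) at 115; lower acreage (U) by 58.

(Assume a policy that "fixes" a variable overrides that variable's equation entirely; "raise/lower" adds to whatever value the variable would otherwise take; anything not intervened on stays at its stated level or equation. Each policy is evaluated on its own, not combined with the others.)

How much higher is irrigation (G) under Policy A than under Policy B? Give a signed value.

-1221

Policy A (D − 37):
  U = 37
  D = 119 − 37 = 82
  L = 170 + 4·37 + 2·82 = 482
  T = 254 − 4·37 − 82 + 2·482 = 988
  G = -26 − 6·37 − 988 = -1236
Policy B (T := 115, U − 58):
  U = 37 − 58 = -21
  D = 119
  L = 170 + 4·(-21) + 2·119 = 324
  T = 115
  G = -26 − 6·(-21) − 115 = -15
G: -1236 − (-15) = -1221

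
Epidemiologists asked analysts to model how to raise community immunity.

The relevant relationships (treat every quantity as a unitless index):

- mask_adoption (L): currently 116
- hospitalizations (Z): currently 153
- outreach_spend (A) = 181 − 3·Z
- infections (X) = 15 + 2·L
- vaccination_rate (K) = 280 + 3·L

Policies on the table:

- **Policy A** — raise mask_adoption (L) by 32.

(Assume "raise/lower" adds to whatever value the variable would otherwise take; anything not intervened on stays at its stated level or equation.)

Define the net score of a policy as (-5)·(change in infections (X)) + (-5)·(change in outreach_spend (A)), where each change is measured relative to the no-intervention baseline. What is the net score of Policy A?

-320

Baseline:
  L = 116
  Z = 153
  A = 181 − 3·153 = -278
  X = 15 + 2·116 = 247
Policy A (L + 32):
  L = 116 + 32 = 148
  Z = 153
  A = 181 − 3·153 = -278
  X = 15 + 2·148 = 311
ΔX = 311 − 247 = 64; ΔA = -278 − (-278) = 0
Score = (-5)·64 + (-5)·0 = -320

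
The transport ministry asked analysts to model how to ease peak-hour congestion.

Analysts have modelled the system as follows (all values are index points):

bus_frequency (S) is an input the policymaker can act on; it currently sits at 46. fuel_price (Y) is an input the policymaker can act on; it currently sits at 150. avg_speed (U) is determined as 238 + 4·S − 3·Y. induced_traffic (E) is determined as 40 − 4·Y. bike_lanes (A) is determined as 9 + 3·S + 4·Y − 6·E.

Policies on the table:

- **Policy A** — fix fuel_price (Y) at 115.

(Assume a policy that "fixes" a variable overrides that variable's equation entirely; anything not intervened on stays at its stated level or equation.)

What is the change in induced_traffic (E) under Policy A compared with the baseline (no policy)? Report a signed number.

140

Baseline:
  Y = 150
  E = 40 − 4·150 = -560
Policy A (Y := 115):
  Y = 115
  E = 40 − 4·115 = -420
Change in E: -420 − (-560) = 140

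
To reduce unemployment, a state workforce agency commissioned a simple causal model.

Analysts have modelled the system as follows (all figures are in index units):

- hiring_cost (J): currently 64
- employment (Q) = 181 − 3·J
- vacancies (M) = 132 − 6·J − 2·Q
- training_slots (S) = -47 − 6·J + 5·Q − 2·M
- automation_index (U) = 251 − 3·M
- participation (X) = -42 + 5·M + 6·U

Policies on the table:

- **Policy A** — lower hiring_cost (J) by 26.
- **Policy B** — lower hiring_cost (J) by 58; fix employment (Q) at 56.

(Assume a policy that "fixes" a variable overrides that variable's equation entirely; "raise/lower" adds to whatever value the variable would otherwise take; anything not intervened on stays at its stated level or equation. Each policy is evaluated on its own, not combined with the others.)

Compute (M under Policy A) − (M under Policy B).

-214

Policy A (J − 26):
  J = 64 − 26 = 38
  Q = 181 − 3·38 = 67
  M = 132 − 6·38 − 2·67 = -230
Policy B (J − 58, Q := 56):
  J = 64 − 58 = 6
  Q = 56
  M = 132 − 6·6 − 2·56 = -16
M: -230 − (-16) = -214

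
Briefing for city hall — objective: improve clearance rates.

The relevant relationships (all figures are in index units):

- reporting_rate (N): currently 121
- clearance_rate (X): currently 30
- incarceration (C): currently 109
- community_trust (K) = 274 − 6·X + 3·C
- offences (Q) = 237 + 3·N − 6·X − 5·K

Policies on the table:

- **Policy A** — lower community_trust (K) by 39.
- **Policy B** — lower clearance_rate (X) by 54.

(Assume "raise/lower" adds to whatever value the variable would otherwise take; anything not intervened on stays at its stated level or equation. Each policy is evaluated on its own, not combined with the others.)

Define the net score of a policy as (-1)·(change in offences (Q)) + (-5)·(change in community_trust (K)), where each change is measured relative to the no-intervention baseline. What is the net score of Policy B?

-324

Baseline:
  N = 121
  X = 30
  C = 109
  K = 274 − 6·30 + 3·109 = 421
  Q = 237 + 3·121 − 6·30 − 5·421 = -1685
Policy B (X − 54):
  N = 121
  X = 30 − 54 = -24
  C = 109
  K = 274 − 6·(-24) + 3·109 = 745
  Q = 237 + 3·121 − 6·(-24) − 5·745 = -2981
ΔQ = -2981 − (-1685) = -1296; ΔK = 745 − 421 = 324
Score = (-1)·(-1296) + (-5)·324 = -324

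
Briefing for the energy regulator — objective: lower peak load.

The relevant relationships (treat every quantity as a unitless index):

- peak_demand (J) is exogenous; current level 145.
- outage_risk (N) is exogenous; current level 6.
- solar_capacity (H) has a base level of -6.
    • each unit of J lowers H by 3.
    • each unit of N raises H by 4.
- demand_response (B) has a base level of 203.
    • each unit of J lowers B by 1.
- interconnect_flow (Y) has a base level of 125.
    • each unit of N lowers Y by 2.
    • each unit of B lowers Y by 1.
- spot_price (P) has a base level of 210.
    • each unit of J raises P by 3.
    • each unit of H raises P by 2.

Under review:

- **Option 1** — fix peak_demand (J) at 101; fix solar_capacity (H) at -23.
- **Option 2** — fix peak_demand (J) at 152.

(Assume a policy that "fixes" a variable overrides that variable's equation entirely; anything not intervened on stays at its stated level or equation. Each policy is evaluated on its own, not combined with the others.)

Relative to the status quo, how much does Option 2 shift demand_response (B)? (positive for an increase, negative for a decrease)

Baseline:
  J = 145
  B = 203 − 145 = 58
Option 2 (J := 152):
  J = 152
  B = 203 − 152 = 51
Change in B: 51 − 58 = -7

-7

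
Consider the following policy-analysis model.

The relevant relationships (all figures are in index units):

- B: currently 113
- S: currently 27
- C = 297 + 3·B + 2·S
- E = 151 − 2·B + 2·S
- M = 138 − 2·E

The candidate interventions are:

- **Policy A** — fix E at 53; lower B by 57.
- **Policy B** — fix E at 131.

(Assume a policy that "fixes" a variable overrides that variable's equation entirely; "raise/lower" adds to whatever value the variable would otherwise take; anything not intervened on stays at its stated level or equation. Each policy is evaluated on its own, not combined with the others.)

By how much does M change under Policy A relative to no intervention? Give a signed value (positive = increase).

-148

Baseline:
  B = 113
  S = 27
  E = 151 − 2·113 + 2·27 = -21
  M = 138 − 2·(-21) = 180
Policy A (E := 53, B − 57):
  B = 113 − 57 = 56
  S = 27
  E = 53
  M = 138 − 2·53 = 32
Change in M: 32 − 180 = -148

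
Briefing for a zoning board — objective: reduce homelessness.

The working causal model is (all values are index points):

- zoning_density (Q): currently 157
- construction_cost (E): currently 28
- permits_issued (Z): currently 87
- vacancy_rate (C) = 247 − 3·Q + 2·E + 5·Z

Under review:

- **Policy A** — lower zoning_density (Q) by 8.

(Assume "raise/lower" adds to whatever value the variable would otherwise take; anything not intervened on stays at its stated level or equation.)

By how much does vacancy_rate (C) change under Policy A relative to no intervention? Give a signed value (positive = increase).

Baseline:
  Q = 157
  E = 28
  Z = 87
  C = 247 − 3·157 + 2·28 + 5·87 = 267
Policy A (Q − 8):
  Q = 157 − 8 = 149
  E = 28
  Z = 87
  C = 247 − 3·149 + 2·28 + 5·87 = 291
Change in C: 291 − 267 = 24

24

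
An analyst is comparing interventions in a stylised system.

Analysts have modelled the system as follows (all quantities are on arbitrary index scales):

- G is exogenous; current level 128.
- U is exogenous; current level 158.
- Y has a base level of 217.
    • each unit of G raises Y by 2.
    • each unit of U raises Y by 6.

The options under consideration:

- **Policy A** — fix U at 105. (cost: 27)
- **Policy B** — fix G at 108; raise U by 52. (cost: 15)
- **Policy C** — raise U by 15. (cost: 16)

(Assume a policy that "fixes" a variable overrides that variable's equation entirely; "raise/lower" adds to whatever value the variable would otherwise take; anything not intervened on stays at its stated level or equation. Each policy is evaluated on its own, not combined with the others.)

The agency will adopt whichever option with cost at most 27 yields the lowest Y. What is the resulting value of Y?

Policy A (U := 105):
  G = 128
  U = 105
  Y = 217 + 2·128 + 6·105 = 1103
Policy B (G := 108, U + 52):
  G = 108
  U = 158 + 52 = 210
  Y = 217 + 2·108 + 6·210 = 1693
Policy C (U + 15):
  G = 128
  U = 158 + 15 = 173
  Y = 217 + 2·128 + 6·173 = 1511
Comparing — Policy A: Y=1103, Policy B: Y=1693, Policy C: Y=1511. Lowest is 1103 (Policy A).

1103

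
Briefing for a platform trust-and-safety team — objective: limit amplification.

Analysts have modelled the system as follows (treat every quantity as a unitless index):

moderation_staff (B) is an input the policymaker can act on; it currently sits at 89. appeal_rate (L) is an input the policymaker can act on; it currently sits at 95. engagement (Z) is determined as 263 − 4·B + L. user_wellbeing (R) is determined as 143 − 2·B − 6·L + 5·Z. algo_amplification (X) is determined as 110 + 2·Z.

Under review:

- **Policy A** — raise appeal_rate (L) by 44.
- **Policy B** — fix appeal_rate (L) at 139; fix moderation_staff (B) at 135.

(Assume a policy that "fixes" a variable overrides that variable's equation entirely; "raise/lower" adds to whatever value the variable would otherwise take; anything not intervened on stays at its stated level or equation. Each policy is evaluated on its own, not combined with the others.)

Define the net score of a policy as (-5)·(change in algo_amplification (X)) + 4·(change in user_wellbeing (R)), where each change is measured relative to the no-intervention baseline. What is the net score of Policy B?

Baseline:
  B = 89
  L = 95
  Z = 263 − 4·89 + 95 = 2
  R = 143 − 2·89 − 6·95 + 5·2 = -595
  X = 110 + 2·2 = 114
Policy B (L := 139, B := 135):
  B = 135
  L = 139
  Z = 263 − 4·135 + 139 = -138
  R = 143 − 2·135 − 6·139 + 5·(-138) = -1651
  X = 110 + 2·(-138) = -166
ΔX = -166 − 114 = -280; ΔR = -1651 − (-595) = -1056
Score = (-5)·(-280) + 4·(-1056) = -2824

-2824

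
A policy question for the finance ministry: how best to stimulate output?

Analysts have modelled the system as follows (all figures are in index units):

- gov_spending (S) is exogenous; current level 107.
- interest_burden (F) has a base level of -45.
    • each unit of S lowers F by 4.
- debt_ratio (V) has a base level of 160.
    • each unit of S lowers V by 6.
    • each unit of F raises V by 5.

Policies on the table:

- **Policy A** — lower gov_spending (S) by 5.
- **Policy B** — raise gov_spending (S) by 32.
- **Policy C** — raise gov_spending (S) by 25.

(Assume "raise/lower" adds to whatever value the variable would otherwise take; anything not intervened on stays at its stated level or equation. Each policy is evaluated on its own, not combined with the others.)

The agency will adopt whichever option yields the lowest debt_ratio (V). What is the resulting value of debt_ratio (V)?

-3679

Policy A (S − 5):
  S = 107 − 5 = 102
  F = -45 − 4·102 = -453
  V = 160 − 6·102 + 5·(-453) = -2717
Policy B (S + 32):
  S = 107 + 32 = 139
  F = -45 − 4·139 = -601
  V = 160 − 6·139 + 5·(-601) = -3679
Policy C (S + 25):
  S = 107 + 25 = 132
  F = -45 − 4·132 = -573
  V = 160 − 6·132 + 5·(-573) = -3497
Comparing — Policy A: V=-2717, Policy B: V=-3679, Policy C: V=-3497. Lowest is -3679 (Policy B).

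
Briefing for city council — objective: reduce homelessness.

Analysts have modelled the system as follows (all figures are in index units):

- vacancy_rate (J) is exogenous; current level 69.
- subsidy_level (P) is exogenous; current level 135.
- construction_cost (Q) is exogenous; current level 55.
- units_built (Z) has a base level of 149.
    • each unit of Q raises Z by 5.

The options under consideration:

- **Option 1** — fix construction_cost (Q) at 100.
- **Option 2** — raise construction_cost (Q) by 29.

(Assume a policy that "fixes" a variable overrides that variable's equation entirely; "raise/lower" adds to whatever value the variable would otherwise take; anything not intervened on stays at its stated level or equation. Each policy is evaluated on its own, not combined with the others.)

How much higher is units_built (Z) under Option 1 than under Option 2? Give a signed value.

80

Option 1 (Q := 100):
  Q = 100
  Z = 149 + 5·100 = 649
Option 2 (Q + 29):
  Q = 55 + 29 = 84
  Z = 149 + 5·84 = 569
Z: 649 − 569 = 80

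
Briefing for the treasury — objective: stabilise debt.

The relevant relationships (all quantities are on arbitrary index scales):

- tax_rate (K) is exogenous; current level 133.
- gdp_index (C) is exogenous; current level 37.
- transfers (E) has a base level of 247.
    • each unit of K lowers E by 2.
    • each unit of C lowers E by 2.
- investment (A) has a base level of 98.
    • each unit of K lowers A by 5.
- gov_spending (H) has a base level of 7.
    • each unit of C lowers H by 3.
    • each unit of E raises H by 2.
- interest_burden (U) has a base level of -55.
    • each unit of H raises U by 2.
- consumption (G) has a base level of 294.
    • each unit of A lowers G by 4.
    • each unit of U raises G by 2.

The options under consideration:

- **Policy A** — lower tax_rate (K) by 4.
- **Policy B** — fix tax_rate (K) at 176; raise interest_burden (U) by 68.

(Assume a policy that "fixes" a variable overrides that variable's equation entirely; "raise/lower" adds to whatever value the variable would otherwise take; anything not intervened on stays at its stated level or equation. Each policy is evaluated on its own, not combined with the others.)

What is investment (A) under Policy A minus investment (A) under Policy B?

Policy A (K − 4):
  K = 133 − 4 = 129
  A = 98 − 5·129 = -547
Policy B (K := 176, U + 68):
  K = 176
  A = 98 − 5·176 = -782
A: -547 − (-782) = 235

235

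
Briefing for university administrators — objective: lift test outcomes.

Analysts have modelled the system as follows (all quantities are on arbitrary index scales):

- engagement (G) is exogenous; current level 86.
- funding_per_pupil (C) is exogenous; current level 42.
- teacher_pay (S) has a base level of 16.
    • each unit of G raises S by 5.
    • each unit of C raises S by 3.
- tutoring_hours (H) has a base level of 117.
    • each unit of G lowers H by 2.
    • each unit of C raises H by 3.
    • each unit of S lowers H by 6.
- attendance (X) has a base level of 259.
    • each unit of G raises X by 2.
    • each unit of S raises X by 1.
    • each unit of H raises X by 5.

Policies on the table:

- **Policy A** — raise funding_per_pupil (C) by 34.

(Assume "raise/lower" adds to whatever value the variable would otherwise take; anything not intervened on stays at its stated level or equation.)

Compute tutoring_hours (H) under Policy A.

-3871

Policy A (C + 34):
  G = 86
  C = 42 + 34 = 76
  S = 16 + 5·86 + 3·76 = 674
  H = 117 − 2·86 + 3·76 − 6·674 = -3871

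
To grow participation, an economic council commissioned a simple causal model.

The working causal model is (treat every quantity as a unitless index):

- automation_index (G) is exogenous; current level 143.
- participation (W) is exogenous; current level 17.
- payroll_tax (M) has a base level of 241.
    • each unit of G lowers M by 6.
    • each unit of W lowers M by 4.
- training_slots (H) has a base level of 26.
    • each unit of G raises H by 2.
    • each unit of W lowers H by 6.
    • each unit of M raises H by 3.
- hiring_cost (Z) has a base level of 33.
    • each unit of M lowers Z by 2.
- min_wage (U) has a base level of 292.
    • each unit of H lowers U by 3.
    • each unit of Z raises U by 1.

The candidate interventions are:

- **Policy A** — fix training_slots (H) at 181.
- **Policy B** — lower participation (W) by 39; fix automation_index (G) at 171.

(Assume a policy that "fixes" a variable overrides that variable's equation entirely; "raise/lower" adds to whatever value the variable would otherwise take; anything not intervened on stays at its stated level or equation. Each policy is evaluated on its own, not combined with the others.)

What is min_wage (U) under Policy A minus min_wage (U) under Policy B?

-5340

Policy A (H := 181):
  G = 143
  W = 17
  M = 241 − 6·143 − 4·17 = -685
  H = 181
  Z = 33 − 2·(-685) = 1403
  U = 292 − 3·181 + 1403 = 1152
Policy B (W − 39, G := 171):
  G = 171
  W = 17 − 39 = -22
  M = 241 − 6·171 − 4·(-22) = -697
  H = 26 + 2·171 − 6·(-22) + 3·(-697) = -1591
  Z = 33 − 2·(-697) = 1427
  U = 292 − 3·(-1591) + 1427 = 6492
U: 1152 − 6492 = -5340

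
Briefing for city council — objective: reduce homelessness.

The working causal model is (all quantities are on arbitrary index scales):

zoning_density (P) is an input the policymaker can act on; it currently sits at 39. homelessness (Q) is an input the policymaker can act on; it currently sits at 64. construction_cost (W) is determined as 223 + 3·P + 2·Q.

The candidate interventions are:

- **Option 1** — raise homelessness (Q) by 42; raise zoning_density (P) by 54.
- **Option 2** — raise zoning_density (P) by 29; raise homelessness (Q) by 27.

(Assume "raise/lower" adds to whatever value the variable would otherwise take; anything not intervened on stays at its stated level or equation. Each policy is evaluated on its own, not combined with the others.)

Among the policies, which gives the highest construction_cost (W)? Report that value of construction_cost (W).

Option 1 (Q + 42, P + 54):
  P = 39 + 54 = 93
  Q = 64 + 42 = 106
  W = 223 + 3·93 + 2·106 = 714
Option 2 (P + 29, Q + 27):
  P = 39 + 29 = 68
  Q = 64 + 27 = 91
  W = 223 + 3·68 + 2·91 = 609
Comparing — Option 1: W=714, Option 2: W=609. Highest is 714 (Option 1).

714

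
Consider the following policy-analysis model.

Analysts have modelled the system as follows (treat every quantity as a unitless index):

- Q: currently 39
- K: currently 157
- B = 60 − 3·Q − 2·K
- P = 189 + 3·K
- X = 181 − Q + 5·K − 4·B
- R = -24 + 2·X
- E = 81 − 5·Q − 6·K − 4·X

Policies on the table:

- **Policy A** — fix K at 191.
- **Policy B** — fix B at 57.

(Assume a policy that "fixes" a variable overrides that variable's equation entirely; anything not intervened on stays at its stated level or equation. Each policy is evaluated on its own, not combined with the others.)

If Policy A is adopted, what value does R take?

5682

Policy A (K := 191):
  Q = 39
  K = 191
  B = 60 − 3·39 − 2·191 = -439
  X = 181 − 39 + 5·191 − 4·(-439) = 2853
  R = -24 + 2·2853 = 5682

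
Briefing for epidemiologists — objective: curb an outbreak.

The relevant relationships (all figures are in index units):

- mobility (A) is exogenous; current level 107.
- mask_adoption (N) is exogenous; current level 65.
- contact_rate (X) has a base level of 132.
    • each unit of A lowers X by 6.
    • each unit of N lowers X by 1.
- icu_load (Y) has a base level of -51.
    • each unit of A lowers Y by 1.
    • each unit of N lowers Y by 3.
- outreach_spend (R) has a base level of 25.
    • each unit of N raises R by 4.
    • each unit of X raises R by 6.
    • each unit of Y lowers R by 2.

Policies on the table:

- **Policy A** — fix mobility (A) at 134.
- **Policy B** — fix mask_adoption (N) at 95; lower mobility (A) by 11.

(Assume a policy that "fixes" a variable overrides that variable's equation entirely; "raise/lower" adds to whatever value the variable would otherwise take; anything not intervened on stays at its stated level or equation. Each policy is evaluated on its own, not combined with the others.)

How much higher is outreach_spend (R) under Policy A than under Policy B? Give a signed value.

-1412

Policy A (A := 134):
  A = 134
  N = 65
  X = 132 − 6·134 − 65 = -737
  Y = -51 − 134 − 3·65 = -380
  R = 25 + 4·65 + 6·(-737) − 2·(-380) = -3377
Policy B (N := 95, A − 11):
  A = 107 − 11 = 96
  N = 95
  X = 132 − 6·96 − 95 = -539
  Y = -51 − 96 − 3·95 = -432
  R = 25 + 4·95 + 6·(-539) − 2·(-432) = -1965
R: -3377 − (-1965) = -1412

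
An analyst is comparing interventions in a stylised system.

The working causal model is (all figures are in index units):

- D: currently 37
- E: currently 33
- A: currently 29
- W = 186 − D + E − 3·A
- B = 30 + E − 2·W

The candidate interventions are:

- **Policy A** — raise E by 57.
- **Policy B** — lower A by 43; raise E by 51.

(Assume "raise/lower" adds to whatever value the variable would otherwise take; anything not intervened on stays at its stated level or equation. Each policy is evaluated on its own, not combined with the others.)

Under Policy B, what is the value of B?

Policy B (A − 43, E + 51):
  D = 37
  E = 33 + 51 = 84
  A = 29 − 43 = -14
  W = 186 − 37 + 84 − 3·(-14) = 275
  B = 30 + 84 − 2·275 = -436

-436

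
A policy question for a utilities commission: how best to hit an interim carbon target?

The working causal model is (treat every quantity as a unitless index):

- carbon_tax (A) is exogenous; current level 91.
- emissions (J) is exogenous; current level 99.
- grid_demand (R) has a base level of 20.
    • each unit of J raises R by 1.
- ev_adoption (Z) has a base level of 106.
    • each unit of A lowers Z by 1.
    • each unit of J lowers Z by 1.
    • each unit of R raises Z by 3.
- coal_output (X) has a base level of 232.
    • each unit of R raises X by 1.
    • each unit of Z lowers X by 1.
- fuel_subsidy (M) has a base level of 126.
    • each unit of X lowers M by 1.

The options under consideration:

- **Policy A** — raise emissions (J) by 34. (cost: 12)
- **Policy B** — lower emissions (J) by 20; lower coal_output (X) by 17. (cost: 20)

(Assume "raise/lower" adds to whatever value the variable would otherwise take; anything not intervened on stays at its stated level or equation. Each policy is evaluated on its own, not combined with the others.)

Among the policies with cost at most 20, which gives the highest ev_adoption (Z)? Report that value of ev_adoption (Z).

Policy A (J + 34):
  A = 91
  J = 99 + 34 = 133
  R = 20 + 133 = 153
  Z = 106 − 91 − 133 + 3·153 = 341
Policy B (J − 20, X − 17):
  A = 91
  J = 99 − 20 = 79
  R = 20 + 79 = 99
  Z = 106 − 91 − 79 + 3·99 = 233
Comparing — Policy A: Z=341, Policy B: Z=233. Highest is 341 (Policy A).

341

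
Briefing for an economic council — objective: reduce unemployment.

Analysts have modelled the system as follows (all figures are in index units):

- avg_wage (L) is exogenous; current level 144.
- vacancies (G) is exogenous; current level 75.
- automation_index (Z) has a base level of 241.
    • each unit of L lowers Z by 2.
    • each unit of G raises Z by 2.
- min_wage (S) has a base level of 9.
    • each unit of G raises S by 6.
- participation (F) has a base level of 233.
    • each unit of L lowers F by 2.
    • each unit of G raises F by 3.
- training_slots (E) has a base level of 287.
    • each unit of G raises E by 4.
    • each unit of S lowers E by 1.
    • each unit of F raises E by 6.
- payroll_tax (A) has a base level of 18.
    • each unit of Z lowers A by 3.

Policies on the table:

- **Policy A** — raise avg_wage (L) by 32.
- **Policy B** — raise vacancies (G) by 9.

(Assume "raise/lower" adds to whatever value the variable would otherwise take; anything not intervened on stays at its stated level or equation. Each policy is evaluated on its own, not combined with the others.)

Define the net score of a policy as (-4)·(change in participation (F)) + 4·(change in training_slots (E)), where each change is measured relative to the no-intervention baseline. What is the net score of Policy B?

468

Baseline:
  L = 144
  G = 75
  S = 9 + 6·75 = 459
  F = 233 − 2·144 + 3·75 = 170
  E = 287 + 4·75 − 459 + 6·170 = 1148
Policy B (G + 9):
  L = 144
  G = 75 + 9 = 84
  S = 9 + 6·84 = 513
  F = 233 − 2·144 + 3·84 = 197
  E = 287 + 4·84 − 513 + 6·197 = 1292
ΔF = 197 − 170 = 27; ΔE = 1292 − 1148 = 144
Score = (-4)·27 + 4·144 = 468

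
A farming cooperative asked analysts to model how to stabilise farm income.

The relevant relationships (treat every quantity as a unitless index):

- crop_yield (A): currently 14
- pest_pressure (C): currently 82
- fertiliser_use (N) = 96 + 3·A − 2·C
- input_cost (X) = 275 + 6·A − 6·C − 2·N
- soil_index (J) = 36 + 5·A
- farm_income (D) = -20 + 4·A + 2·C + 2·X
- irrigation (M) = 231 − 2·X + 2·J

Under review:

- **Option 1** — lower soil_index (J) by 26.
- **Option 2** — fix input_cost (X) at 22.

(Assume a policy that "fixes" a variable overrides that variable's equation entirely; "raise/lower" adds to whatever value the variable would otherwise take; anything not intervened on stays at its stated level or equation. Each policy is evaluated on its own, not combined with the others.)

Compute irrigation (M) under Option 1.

Option 1 (J − 26):
  A = 14
  C = 82
  N = 96 + 3·14 − 2·82 = -26
  X = 275 + 6·14 − 6·82 − 2·(-26) = -81
  J = 36 + 5·14 (−26 from intervention) = 80
  M = 231 − 2·(-81) + 2·80 = 553

553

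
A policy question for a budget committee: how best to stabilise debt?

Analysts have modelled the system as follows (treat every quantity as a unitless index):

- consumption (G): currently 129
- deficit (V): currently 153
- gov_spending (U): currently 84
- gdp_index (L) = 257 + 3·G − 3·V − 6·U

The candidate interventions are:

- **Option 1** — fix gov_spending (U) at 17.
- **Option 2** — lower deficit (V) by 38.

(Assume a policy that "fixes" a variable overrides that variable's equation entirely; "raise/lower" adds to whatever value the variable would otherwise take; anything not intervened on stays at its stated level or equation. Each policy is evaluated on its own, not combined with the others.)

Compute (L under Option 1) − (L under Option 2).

288

Option 1 (U := 17):
  G = 129
  V = 153
  U = 17
  L = 257 + 3·129 − 3·153 − 6·17 = 83
Option 2 (V − 38):
  G = 129
  V = 153 − 38 = 115
  U = 84
  L = 257 + 3·129 − 3·115 − 6·84 = -205
L: 83 − (-205) = 288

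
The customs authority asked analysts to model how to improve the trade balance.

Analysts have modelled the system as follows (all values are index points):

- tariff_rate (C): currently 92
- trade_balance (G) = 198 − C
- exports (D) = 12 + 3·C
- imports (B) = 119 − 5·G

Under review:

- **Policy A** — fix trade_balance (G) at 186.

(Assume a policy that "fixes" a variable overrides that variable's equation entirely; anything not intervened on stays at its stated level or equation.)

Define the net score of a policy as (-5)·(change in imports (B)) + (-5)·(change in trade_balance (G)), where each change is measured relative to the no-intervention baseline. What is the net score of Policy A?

1600

Baseline:
  C = 92
  G = 198 − 92 = 106
  B = 119 − 5·106 = -411
Policy A (G := 186):
  C = 92
  G = 186
  B = 119 − 5·186 = -811
ΔB = -811 − (-411) = -400; ΔG = 186 − 106 = 80
Score = (-5)·(-400) + (-5)·80 = 1600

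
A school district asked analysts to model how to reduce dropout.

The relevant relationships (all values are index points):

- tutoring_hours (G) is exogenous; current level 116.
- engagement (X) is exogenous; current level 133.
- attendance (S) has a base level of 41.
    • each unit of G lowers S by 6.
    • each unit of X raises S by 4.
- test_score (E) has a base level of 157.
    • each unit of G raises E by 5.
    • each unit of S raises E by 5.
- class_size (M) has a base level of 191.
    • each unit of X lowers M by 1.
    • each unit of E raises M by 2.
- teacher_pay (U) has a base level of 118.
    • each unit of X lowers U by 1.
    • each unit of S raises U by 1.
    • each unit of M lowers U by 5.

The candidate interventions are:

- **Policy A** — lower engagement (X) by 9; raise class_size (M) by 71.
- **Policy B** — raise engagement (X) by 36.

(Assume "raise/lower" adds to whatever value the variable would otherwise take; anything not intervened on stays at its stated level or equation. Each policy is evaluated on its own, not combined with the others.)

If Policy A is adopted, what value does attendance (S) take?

Policy A (X − 9, M + 71):
  G = 116
  X = 133 − 9 = 124
  S = 41 − 6·116 + 4·124 = -159

-159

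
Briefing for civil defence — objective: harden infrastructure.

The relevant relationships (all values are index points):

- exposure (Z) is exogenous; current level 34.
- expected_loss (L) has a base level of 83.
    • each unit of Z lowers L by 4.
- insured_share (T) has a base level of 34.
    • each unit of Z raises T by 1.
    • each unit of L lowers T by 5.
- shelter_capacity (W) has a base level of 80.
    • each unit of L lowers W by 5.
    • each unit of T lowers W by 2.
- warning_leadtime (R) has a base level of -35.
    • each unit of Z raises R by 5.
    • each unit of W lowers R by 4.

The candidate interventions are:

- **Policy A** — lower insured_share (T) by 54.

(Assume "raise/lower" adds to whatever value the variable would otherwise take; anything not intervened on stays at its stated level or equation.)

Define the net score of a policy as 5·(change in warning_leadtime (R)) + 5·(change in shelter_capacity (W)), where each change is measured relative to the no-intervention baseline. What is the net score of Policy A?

Baseline:
  Z = 34
  L = 83 − 4·34 = -53
  T = 34 + 34 − 5·(-53) = 333
  W = 80 − 5·(-53) − 2·333 = -321
  R = -35 + 5·34 − 4·(-321) = 1419
Policy A (T − 54):
  Z = 34
  L = 83 − 4·34 = -53
  T = 34 + 34 − 5·(-53) (−54 from intervention) = 279
  W = 80 − 5·(-53) − 2·279 = -213
  R = -35 + 5·34 − 4·(-213) = 987
ΔR = 987 − 1419 = -432; ΔW = -213 − (-321) = 108
Score = 5·(-432) + 5·108 = -1620

-1620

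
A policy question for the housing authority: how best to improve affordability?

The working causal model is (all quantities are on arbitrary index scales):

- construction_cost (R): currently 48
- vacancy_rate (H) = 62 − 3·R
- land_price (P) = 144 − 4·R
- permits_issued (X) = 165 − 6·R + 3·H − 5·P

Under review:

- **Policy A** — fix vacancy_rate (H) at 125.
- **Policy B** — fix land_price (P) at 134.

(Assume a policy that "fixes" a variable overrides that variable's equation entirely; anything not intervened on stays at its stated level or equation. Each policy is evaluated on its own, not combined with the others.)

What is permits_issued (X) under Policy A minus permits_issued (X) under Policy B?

1531

Policy A (H := 125):
  R = 48
  H = 125
  P = 144 − 4·48 = -48
  X = 165 − 6·48 + 3·125 − 5·(-48) = 492
Policy B (P := 134):
  R = 48
  H = 62 − 3·48 = -82
  P = 134
  X = 165 − 6·48 + 3·(-82) − 5·134 = -1039
X: 492 − (-1039) = 1531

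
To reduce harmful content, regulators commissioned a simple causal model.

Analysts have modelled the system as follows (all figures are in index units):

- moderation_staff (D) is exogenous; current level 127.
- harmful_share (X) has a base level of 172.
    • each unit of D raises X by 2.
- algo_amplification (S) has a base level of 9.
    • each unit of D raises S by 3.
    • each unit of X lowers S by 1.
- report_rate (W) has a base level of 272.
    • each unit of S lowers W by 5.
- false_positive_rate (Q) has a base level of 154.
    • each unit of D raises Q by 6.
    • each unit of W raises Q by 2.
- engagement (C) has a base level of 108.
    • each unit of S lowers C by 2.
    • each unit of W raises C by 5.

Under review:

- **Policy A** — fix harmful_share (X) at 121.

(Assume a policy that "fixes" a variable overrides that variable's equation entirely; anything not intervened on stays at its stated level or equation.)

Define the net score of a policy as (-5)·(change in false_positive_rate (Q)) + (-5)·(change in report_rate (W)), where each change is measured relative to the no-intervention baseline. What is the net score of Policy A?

22875

Baseline:
  D = 127
  X = 172 + 2·127 = 426
  S = 9 + 3·127 − 426 = -36
  W = 272 − 5·(-36) = 452
  Q = 154 + 6·127 + 2·452 = 1820
Policy A (X := 121):
  D = 127
  X = 121
  S = 9 + 3·127 − 121 = 269
  W = 272 − 5·269 = -1073
  Q = 154 + 6·127 + 2·(-1073) = -1230
ΔQ = -1230 − 1820 = -3050; ΔW = -1073 − 452 = -1525
Score = (-5)·(-3050) + (-5)·(-1525) = 22875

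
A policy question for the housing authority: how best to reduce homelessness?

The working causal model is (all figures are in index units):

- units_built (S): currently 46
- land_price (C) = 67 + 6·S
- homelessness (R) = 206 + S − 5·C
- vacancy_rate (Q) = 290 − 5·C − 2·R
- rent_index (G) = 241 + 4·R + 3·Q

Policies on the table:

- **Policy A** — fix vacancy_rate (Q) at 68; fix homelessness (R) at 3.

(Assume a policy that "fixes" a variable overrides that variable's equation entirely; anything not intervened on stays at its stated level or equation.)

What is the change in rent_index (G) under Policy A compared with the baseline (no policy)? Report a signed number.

Baseline:
  S = 46
  C = 67 + 6·46 = 343
  R = 206 + 46 − 5·343 = -1463
  Q = 290 − 5·343 − 2·(-1463) = 1501
  G = 241 + 4·(-1463) + 3·1501 = -1108
Policy A (Q := 68, R := 3):
  S = 46
  C = 67 + 6·46 = 343
  R = 3
  Q = 68
  G = 241 + 4·3 + 3·68 = 457
Change in G: 457 − (-1108) = 1565

1565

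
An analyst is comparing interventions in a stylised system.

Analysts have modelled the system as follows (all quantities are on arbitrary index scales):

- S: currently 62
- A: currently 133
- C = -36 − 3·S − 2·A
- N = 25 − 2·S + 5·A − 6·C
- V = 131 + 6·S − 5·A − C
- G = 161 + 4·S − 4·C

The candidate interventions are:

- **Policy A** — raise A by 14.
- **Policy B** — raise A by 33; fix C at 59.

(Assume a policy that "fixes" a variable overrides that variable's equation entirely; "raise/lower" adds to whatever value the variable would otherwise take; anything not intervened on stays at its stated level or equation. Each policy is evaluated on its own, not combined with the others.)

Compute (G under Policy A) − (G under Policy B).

Policy A (A + 14):
  S = 62
  A = 133 + 14 = 147
  C = -36 − 3·62 − 2·147 = -516
  G = 161 + 4·62 − 4·(-516) = 2473
Policy B (A + 33, C := 59):
  S = 62
  A = 133 + 33 = 166
  C = 59
  G = 161 + 4·62 − 4·59 = 173
G: 2473 − 173 = 2300

2300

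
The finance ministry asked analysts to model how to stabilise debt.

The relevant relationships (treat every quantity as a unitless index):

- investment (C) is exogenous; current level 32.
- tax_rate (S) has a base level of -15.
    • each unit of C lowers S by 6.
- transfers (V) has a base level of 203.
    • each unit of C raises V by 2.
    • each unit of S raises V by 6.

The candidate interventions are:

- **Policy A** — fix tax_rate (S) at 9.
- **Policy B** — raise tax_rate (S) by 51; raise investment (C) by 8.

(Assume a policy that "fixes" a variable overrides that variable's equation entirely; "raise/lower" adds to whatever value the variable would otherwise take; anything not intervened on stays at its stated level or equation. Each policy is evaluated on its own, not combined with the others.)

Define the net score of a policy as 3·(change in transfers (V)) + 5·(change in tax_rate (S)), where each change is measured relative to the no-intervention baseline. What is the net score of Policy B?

117

Baseline:
  C = 32
  S = -15 − 6·32 = -207
  V = 203 + 2·32 + 6·(-207) = -975
Policy B (S + 51, C + 8):
  C = 32 + 8 = 40
  S = -15 − 6·40 (+51 from intervention) = -204
  V = 203 + 2·40 + 6·(-204) = -941
ΔV = -941 − (-975) = 34; ΔS = -204 − (-207) = 3
Score = 3·34 + 5·3 = 117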